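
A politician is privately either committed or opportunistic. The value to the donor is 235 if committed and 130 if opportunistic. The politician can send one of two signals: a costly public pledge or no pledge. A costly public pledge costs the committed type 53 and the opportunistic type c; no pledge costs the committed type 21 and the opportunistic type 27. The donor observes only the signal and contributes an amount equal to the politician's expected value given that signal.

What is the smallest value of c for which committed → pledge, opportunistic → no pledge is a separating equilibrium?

Under separation: pledge → committed (pays 235); no pledge → opportunistic (pays 130).
Committed: 235 − 53 = 182 ≥ 130 − 21 = 109. Holds regardless of c. ✓
Opportunistic: 130 − 27 ≥ 235 − c, so c ≥ 235 − 103 = 132.

132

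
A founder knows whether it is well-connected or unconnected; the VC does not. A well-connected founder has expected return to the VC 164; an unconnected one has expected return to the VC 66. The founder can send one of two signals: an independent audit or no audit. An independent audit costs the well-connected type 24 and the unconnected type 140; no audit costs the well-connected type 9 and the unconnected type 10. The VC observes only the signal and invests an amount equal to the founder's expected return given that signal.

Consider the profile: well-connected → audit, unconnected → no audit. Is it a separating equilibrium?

Yes

Under separation the VC infers type exactly: audit → well-connected (pays 164), no audit → unconnected (pays 66).
Well-connected: audit gives 164 − 24 = 140; no audit gives 66 − 9 = 57. No deviation. ✓
Unconnected: no audit gives 66 − 10 = 56; audit gives 164 − 140 = 24. No deviation. ✓
Both incentive constraints hold.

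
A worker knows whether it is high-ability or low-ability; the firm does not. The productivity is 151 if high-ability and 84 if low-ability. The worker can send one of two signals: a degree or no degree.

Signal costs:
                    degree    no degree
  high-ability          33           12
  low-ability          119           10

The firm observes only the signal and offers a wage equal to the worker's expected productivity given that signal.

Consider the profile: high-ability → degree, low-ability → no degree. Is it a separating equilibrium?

Yes

Under separation the firm infers type exactly: degree → high-ability (pays 151), no degree → low-ability (pays 84).
High-ability: degree gives 151 − 33 = 118; no degree gives 84 − 12 = 72. No deviation. ✓
Low-ability: no degree gives 84 − 10 = 74; degree gives 151 − 119 = 32. No deviation. ✓
Neither type gains from mimicking the other.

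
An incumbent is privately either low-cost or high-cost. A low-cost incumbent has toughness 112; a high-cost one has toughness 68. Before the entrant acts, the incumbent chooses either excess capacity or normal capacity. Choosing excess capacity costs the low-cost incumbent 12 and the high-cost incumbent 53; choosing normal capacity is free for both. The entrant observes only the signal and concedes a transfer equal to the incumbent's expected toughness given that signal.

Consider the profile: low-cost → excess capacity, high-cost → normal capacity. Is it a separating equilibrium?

Yes

Under separation the entrant infers type exactly: excess capacity → low-cost (pays 112), normal capacity → high-cost (pays 68).
Low-cost: excess capacity gives 112 − 12 = 100; normal capacity gives 68 − 0 = 68. No deviation. ✓
High-cost: normal capacity gives 68 − 0 = 68; excess capacity gives 112 − 53 = 59. No deviation. ✓
Both incentive constraints hold.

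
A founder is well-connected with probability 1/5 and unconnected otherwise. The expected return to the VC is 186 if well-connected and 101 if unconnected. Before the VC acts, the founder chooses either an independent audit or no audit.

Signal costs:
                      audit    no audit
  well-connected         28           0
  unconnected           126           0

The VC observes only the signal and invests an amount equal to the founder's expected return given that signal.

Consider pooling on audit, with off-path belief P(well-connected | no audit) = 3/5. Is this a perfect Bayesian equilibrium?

On the equilibrium path (audit) the VC holds the prior 1/5 and pays 1/5·186 + 4/5·101 = 118. Off-path (no audit) belief 3/5 gives 3/5·186 + 2/5·101 = 152.
Well-connected: audit gives 118 − 28 = 90; no audit gives 152 − 0 = 152. Deviates. ✗
Unconnected: audit gives 118 − 126 = -8; no audit gives 152 − 0 = 152. Deviates. ✗

No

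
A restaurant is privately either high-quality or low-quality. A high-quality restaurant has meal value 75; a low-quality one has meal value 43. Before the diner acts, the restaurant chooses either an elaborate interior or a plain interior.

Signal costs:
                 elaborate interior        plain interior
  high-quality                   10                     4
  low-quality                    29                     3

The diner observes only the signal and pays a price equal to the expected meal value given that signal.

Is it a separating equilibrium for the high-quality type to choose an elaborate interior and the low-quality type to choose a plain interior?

No

If types separate, elaborate interior earns payment 75 and plain interior earns 43.
High-quality: elaborate interior gives 75 − 10 = 65; plain interior gives 43 − 4 = 39. No deviation. ✓
Low-quality: plain interior gives 43 − 3 = 40; elaborate interior gives 75 − 29 = 46. Would deviate. ✗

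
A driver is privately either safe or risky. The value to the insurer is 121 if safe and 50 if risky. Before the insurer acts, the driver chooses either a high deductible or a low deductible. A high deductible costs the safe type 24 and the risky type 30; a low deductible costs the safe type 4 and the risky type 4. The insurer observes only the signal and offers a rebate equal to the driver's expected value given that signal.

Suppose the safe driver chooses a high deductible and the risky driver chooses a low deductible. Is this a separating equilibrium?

If types separate, high deductible earns payment 121 and low deductible earns 50.
Safe: high deductible gives 121 − 24 = 97; low deductible gives 50 − 4 = 46. No deviation. ✓
Risky: low deductible gives 50 − 4 = 46; high deductible gives 121 − 30 = 91. Would deviate. ✗

No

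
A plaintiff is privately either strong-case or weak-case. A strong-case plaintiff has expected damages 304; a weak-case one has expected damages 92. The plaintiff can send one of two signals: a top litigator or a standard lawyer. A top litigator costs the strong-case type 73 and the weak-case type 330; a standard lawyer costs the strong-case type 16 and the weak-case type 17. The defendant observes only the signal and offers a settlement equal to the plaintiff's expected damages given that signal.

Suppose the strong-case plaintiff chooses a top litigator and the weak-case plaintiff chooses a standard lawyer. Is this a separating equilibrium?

Yes

Under separation the defendant infers type exactly: top litigator → strong-case (pays 304), standard lawyer → weak-case (pays 92).
Strong-case: top litigator gives 304 − 73 = 231; standard lawyer gives 92 − 16 = 76. No deviation. ✓
Weak-case: standard lawyer gives 92 − 17 = 75; top litigator gives 304 − 330 = -26. No deviation. ✓
Neither type gains from mimicking the other.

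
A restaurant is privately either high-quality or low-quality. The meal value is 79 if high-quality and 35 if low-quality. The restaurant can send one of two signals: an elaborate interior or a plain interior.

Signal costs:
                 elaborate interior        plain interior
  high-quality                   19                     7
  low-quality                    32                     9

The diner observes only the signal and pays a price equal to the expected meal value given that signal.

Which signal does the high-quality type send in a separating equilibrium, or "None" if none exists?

None

Try high-quality → elaborate interior, low-quality → plain interior:
  Under separation the diner infers type exactly: elaborate interior → high-quality (pays 79), plain interior → low-quality (pays 35).
  High-quality: elaborate interior gives 79 − 19 = 60; plain interior gives 35 − 7 = 28. No deviation. ✓
  Low-quality: plain interior gives 35 − 9 = 26; elaborate interior gives 79 − 32 = 47. Would deviate. ✗
Try high-quality → plain interior, low-quality → elaborate interior:
  Under separation the diner infers type exactly: plain interior → high-quality (pays 79), elaborate interior → low-quality (pays 35).
  High-quality: plain interior gives 79 − 7 = 72; elaborate interior gives 35 − 19 = 16. No deviation. ✓
  Low-quality: elaborate interior gives 35 − 32 = 3; plain interior gives 79 − 9 = 70. Would deviate. ✗
Neither assignment is incentive-compatible.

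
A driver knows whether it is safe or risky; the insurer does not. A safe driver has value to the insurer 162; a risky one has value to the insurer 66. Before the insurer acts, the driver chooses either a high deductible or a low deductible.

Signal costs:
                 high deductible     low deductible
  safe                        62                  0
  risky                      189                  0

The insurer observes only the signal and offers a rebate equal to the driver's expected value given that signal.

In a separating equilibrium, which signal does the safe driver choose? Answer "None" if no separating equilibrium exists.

high deductible

Try safe → high deductible, risky → low deductible:
  If types separate, high deductible earns payment 162 and low deductible earns 66.
  Safe: high deductible gives 162 − 62 = 100; low deductible gives 66 − 0 = 66. No deviation. ✓
  Risky: low deductible gives 66 − 0 = 66; high deductible gives 162 − 189 = -27. No deviation. ✓
Both hold — the safe type sends high deductible.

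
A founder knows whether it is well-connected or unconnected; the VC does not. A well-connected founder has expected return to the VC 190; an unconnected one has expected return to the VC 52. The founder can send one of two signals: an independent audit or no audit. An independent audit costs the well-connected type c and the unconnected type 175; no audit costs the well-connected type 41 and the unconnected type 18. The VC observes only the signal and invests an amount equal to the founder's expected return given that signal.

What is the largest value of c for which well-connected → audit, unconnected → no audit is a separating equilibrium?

179

Under separation: audit → well-connected (pays 190); no audit → unconnected (pays 52).
Unconnected: 52 − 18 = 34 ≥ 190 − 175 = 15. Holds regardless of c. ✓
Well-connected: 190 − c ≥ 52 − 41, so c ≤ 190 − 11 = 179.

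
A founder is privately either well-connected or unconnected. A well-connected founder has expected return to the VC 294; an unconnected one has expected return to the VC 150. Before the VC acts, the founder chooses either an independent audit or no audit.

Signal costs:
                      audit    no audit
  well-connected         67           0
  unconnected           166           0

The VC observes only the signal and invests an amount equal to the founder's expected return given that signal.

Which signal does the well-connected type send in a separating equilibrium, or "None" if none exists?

Try well-connected → audit, unconnected → no audit:
  If types separate, audit earns payment 294 and no audit earns 150.
  Well-connected: audit gives 294 − 67 = 227; no audit gives 150 − 0 = 150. No deviation. ✓
  Unconnected: no audit gives 150 − 0 = 150; audit gives 294 − 166 = 128. No deviation. ✓
Both hold — the well-connected type sends audit.

audit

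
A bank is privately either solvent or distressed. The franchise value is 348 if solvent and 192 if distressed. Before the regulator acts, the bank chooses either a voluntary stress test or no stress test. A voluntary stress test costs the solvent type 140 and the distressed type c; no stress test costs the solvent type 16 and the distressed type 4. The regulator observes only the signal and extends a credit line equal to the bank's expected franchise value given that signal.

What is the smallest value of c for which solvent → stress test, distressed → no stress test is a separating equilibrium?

Under separation: stress test → solvent (pays 348); no stress test → distressed (pays 192).
Solvent: 348 − 140 = 208 ≥ 192 − 16 = 176. Holds regardless of c. ✓
Distressed: 192 − 4 ≥ 348 − c, so c ≥ 348 − 188 = 160.

160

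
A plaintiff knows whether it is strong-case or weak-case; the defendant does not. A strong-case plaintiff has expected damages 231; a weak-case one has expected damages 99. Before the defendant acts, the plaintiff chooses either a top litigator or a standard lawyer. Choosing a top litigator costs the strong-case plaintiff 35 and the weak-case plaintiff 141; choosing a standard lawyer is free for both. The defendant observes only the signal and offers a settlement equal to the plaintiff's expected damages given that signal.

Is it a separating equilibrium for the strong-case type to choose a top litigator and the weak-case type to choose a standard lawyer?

Yes

If types separate, top litigator earns payment 231 and standard lawyer earns 99.
Strong-case: top litigator gives 231 − 35 = 196; standard lawyer gives 99 − 0 = 99. No deviation. ✓
Weak-case: standard lawyer gives 99 − 0 = 99; top litigator gives 231 − 141 = 90. No deviation. ✓
Neither type gains from mimicking the other.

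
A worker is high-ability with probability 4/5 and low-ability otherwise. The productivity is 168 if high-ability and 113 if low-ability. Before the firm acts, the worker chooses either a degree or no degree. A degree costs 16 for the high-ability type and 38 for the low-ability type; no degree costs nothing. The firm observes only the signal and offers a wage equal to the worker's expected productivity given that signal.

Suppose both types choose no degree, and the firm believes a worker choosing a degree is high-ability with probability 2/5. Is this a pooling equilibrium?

At the pooled signal (no degree) the firm holds the prior 4/5 and pays 4/5·168 + 1/5·113 = 157. Off-path (degree) belief 2/5 gives 2/5·168 + 3/5·113 = 135.
High-ability: no degree gives 157 − 0 = 157; degree gives 135 − 16 = 119. Stays. ✓
Low-ability: no degree gives 157 − 0 = 157; degree gives 135 − 38 = 97. Stays. ✓

Yes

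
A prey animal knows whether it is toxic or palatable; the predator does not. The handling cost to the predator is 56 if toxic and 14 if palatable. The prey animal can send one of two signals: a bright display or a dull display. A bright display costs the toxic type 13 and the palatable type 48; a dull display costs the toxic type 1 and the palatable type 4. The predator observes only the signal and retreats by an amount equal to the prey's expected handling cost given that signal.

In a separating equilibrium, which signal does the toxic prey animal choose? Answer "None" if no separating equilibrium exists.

Try toxic → bright display, palatable → dull display:
  If types separate, bright display earns payment 56 and dull display earns 14.
  Toxic: bright display gives 56 − 13 = 43; dull display gives 14 − 1 = 13. No deviation. ✓
  Palatable: dull display gives 14 − 4 = 10; bright display gives 56 − 48 = 8. No deviation. ✓
Both hold — the toxic type sends bright display.

bright display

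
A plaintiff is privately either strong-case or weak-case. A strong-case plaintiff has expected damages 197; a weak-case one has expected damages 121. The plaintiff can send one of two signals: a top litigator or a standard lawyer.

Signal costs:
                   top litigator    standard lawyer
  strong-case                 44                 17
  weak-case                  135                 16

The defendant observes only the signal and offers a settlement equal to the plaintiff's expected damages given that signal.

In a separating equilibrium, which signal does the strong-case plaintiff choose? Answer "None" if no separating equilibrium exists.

Try strong-case → top litigator, weak-case → standard lawyer:
  Under separation the defendant infers type exactly: top litigator → strong-case (pays 197), standard lawyer → weak-case (pays 121).
  Strong-case: top litigator gives 197 − 44 = 153; standard lawyer gives 121 − 17 = 104. No deviation. ✓
  Weak-case: standard lawyer gives 121 − 16 = 105; top litigator gives 197 − 135 = 62. No deviation. ✓
Both hold — the strong-case type sends top litigator.

top litigator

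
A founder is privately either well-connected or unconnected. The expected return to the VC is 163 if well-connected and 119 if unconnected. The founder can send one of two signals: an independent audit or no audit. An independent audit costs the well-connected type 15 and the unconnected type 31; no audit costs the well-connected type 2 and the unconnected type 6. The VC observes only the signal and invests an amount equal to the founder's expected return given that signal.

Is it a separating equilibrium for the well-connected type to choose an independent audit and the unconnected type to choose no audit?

If types separate, audit earns payment 163 and no audit earns 119.
Well-connected: audit gives 163 − 15 = 148; no audit gives 119 − 2 = 117. No deviation. ✓
Unconnected: no audit gives 119 − 6 = 113; audit gives 163 − 31 = 132. Would deviate. ✗

No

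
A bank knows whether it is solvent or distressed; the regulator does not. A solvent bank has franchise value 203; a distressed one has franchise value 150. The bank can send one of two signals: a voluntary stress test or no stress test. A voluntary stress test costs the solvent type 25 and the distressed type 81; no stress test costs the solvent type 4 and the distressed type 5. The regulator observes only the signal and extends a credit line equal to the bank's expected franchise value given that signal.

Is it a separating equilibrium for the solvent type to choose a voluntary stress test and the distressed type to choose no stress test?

If types separate, stress test earns payment 203 and no stress test earns 150.
Solvent: stress test gives 203 − 25 = 178; no stress test gives 150 − 4 = 146. No deviation. ✓
Distressed: no stress test gives 150 − 5 = 145; stress test gives 203 − 81 = 122. No deviation. ✓
Both incentive constraints hold.

Yes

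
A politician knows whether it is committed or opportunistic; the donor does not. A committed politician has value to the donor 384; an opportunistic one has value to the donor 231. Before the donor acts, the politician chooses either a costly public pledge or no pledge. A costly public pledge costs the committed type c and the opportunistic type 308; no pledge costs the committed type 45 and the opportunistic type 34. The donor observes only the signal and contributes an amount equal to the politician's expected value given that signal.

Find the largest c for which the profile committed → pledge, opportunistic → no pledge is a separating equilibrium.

Under separation: pledge → committed (pays 384); no pledge → opportunistic (pays 231).
Opportunistic: 231 − 34 = 197 ≥ 384 − 308 = 76. Holds regardless of c. ✓
Committed: 384 − c ≥ 231 − 45, so c ≤ 384 − 186 = 198.

198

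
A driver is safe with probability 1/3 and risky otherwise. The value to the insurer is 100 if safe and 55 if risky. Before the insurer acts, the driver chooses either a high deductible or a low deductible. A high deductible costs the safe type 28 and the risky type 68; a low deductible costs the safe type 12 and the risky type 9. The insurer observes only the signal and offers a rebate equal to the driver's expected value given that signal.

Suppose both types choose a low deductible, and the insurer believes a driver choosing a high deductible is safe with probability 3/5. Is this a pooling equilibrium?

Yes

On the equilibrium path (low deductible) the insurer holds the prior 1/3 and pays 1/3·100 + 2/3·55 = 70. Off-path (high deductible) belief 3/5 gives 3/5·100 + 2/5·55 = 82.
Safe: low deductible gives 70 − 12 = 58; high deductible gives 82 − 28 = 54. Stays. ✓
Risky: low deductible gives 70 − 9 = 61; high deductible gives 82 − 68 = 14. Stays. ✓
Beliefs are Bayes-consistent on-path and both types best-respond.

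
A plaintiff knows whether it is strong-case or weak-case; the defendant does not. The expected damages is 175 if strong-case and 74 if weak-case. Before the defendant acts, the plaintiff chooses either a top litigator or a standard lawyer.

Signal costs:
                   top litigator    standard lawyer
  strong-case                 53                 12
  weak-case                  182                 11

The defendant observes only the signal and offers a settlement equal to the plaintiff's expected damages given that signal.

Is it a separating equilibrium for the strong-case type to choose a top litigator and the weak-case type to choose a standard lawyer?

Under separation the defendant infers type exactly: top litigator → strong-case (pays 175), standard lawyer → weak-case (pays 74).
Strong-case: top litigator gives 175 − 53 = 122; standard lawyer gives 74 − 12 = 62. No deviation. ✓
Weak-case: standard lawyer gives 74 − 11 = 63; top litigator gives 175 − 182 = -7. No deviation. ✓
Neither type gains from mimicking the other.

Yes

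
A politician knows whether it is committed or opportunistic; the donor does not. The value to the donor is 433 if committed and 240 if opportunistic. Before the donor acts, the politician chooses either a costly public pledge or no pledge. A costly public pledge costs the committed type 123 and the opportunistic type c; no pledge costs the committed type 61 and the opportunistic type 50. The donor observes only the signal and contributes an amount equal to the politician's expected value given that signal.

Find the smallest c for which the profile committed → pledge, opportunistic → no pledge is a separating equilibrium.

Under separation: pledge → committed (pays 433); no pledge → opportunistic (pays 240).
Committed: 433 − 123 = 310 ≥ 240 − 61 = 179. Holds regardless of c. ✓
Opportunistic: 240 − 50 ≥ 433 − c, so c ≥ 433 − 190 = 243.

243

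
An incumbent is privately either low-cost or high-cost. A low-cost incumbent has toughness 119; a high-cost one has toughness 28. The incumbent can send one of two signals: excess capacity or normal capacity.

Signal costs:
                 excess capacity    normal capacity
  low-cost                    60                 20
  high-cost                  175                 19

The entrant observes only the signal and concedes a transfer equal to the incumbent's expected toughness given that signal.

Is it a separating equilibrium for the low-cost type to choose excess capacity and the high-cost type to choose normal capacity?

Under separation the entrant infers type exactly: excess capacity → low-cost (pays 119), normal capacity → high-cost (pays 28).
Low-cost: excess capacity gives 119 − 60 = 59; normal capacity gives 28 − 20 = 8. No deviation. ✓
High-cost: normal capacity gives 28 − 19 = 9; excess capacity gives 119 − 175 = -56. No deviation. ✓
Both incentive constraints hold.

Yes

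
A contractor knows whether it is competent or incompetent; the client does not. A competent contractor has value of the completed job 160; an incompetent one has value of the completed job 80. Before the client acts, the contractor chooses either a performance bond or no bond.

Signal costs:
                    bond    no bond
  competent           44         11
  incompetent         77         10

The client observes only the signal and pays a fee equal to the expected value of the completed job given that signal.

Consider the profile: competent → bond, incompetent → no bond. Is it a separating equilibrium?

Under separation the client infers type exactly: bond → competent (pays 160), no bond → incompetent (pays 80).
Competent: bond gives 160 − 44 = 116; no bond gives 80 − 11 = 69. No deviation. ✓
Incompetent: no bond gives 80 − 10 = 70; bond gives 160 − 77 = 83. Would deviate. ✗

No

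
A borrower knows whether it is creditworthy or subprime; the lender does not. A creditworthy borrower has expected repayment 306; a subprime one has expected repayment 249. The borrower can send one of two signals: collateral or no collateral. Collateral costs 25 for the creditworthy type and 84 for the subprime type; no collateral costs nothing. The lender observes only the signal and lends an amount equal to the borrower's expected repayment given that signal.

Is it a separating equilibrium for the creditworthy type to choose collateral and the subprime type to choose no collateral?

Yes

If types separate, collateral earns payment 306 and no collateral earns 249.
Creditworthy: collateral gives 306 − 25 = 281; no collateral gives 249 − 0 = 249. No deviation. ✓
Subprime: no collateral gives 249 − 0 = 249; collateral gives 306 − 84 = 222. No deviation. ✓
Both incentive constraints hold.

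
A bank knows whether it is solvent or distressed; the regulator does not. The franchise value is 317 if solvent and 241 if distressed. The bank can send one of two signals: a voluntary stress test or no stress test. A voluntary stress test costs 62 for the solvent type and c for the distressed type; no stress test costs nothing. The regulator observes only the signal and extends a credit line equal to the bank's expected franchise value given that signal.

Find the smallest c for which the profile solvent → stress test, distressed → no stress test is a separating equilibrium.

Under separation: stress test → solvent (pays 317); no stress test → distressed (pays 241).
Solvent: 317 − 62 = 255 ≥ 241 − 0 = 241. Holds regardless of c. ✓
Distressed: 241 − 0 ≥ 317 − c, so c ≥ 317 − 241 = 76.

76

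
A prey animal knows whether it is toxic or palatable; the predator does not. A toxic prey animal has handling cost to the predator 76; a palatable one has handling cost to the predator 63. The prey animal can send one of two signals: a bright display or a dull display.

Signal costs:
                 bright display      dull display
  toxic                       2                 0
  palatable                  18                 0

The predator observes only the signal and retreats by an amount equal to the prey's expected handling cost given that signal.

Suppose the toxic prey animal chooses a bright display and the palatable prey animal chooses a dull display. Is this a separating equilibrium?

Under separation the predator infers type exactly: bright display → toxic (pays 76), dull display → palatable (pays 63).
Toxic: bright display gives 76 − 2 = 74; dull display gives 63 − 0 = 63. No deviation. ✓
Palatable: dull display gives 63 − 0 = 63; bright display gives 76 − 18 = 58. No deviation. ✓
Both incentive constraints hold.

Yes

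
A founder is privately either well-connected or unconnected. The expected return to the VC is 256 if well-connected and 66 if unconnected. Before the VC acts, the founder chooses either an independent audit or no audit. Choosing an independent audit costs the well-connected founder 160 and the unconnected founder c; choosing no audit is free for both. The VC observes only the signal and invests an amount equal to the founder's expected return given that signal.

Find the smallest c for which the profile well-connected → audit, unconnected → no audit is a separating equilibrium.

190

Under separation: audit → well-connected (pays 256); no audit → unconnected (pays 66).
Well-connected: 256 − 160 = 96 ≥ 66 − 0 = 66. Holds regardless of c. ✓
Unconnected: 66 − 0 ≥ 256 − c, so c ≥ 256 − 66 = 190.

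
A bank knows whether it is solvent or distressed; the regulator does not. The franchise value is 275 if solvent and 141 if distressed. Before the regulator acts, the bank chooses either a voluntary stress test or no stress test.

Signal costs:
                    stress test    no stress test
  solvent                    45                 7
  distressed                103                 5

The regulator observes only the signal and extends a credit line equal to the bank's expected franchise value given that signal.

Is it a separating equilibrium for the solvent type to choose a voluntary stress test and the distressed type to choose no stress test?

No

If types separate, stress test earns payment 275 and no stress test earns 141.
Solvent: stress test gives 275 − 45 = 230; no stress test gives 141 − 7 = 134. No deviation. ✓
Distressed: no stress test gives 141 − 5 = 136; stress test gives 275 − 103 = 172. Would deviate. ✗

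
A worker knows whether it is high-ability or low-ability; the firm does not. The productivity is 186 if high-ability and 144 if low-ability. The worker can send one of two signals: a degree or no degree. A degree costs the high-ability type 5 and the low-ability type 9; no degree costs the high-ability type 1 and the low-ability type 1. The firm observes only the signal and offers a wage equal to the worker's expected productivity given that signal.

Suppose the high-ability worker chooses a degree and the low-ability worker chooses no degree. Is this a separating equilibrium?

No

If types separate, degree earns payment 186 and no degree earns 144.
High-ability: degree gives 186 − 5 = 181; no degree gives 144 − 1 = 143. No deviation. ✓
Low-ability: no degree gives 144 − 1 = 143; degree gives 186 − 9 = 177. Would deviate. ✗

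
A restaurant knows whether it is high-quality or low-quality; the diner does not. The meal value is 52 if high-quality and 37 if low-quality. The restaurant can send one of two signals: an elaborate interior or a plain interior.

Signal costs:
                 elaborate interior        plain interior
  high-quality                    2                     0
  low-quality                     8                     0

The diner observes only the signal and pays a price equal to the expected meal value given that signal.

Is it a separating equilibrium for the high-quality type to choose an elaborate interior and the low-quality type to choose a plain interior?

If types separate, elaborate interior earns payment 52 and plain interior earns 37.
High-quality: elaborate interior gives 52 − 2 = 50; plain interior gives 37 − 0 = 37. No deviation. ✓
Low-quality: plain interior gives 37 − 0 = 37; elaborate interior gives 52 − 8 = 44. Would deviate. ✗

No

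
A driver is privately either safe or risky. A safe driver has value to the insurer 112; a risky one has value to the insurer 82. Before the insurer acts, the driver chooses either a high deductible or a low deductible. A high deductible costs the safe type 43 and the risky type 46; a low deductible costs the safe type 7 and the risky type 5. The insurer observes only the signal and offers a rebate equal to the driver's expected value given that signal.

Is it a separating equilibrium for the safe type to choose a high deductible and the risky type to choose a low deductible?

No

Under separation the insurer infers type exactly: high deductible → safe (pays 112), low deductible → risky (pays 82).
Safe: high deductible gives 112 − 43 = 69; low deductible gives 82 − 7 = 75. Would deviate. ✗
Risky: low deductible gives 82 − 5 = 77; high deductible gives 112 − 46 = 66. No deviation. ✓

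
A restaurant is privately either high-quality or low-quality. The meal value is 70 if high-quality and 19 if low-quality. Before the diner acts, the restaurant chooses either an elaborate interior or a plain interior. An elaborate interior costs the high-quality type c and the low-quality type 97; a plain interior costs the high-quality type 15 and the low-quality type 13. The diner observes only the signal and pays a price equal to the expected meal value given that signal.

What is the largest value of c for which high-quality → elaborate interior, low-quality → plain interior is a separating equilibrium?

66

Under separation: elaborate interior → high-quality (pays 70); plain interior → low-quality (pays 19).
Low-quality: 19 − 13 = 6 ≥ 70 − 97 = -27. Holds regardless of c. ✓
High-quality: 70 − c ≥ 19 − 15, so c ≤ 70 − 4 = 66.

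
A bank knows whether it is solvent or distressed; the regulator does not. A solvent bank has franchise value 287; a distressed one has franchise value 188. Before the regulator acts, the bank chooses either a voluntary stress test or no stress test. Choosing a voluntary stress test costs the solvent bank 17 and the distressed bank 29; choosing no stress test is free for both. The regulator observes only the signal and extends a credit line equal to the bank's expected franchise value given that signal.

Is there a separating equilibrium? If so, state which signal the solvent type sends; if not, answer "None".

None

Try solvent → stress test, distressed → no stress test:
  If types separate, stress test earns payment 287 and no stress test earns 188.
  Solvent: stress test gives 287 − 17 = 270; no stress test gives 188 − 0 = 188. No deviation. ✓
  Distressed: no stress test gives 188 − 0 = 188; stress test gives 287 − 29 = 258. Would deviate. ✗
Try solvent → no stress test, distressed → stress test:
  If types separate, no stress test earns payment 287 and stress test earns 188.
  Solvent: no stress test gives 287 − 0 = 287; stress test gives 188 − 17 = 171. No deviation. ✓
  Distressed: stress test gives 188 − 29 = 159; no stress test gives 287 − 0 = 287. Would deviate. ✗
Neither assignment is incentive-compatible.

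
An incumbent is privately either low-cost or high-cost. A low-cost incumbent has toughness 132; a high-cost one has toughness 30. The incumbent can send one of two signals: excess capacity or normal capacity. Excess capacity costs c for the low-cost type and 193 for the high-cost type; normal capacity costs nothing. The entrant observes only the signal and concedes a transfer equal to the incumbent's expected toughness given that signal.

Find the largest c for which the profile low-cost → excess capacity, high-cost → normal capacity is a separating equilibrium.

Under separation: excess capacity → low-cost (pays 132); normal capacity → high-cost (pays 30).
High-cost: 30 − 0 = 30 ≥ 132 − 193 = -61. Holds regardless of c. ✓
Low-cost: 132 − c ≥ 30 − 0, so c ≤ 132 − 30 = 102.

102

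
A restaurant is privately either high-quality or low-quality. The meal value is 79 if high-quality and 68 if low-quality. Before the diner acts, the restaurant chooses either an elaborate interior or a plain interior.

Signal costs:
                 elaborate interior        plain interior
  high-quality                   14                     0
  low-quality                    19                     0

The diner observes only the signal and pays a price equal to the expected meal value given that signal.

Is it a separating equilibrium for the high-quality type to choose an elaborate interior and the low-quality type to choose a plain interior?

No

If types separate, elaborate interior earns payment 79 and plain interior earns 68.
High-quality: elaborate interior gives 79 − 14 = 65; plain interior gives 68 − 0 = 68. Would deviate. ✗
Low-quality: plain interior gives 68 − 0 = 68; elaborate interior gives 79 − 19 = 60. No deviation. ✓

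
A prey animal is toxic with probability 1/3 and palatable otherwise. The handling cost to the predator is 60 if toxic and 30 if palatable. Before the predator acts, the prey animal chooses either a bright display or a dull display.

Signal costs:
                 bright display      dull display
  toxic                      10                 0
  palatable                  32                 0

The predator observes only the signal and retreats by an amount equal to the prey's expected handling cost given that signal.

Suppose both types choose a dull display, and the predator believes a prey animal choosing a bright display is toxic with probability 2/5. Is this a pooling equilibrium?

Yes

At the pooled signal (dull display) the predator holds the prior 1/3 and pays 1/3·60 + 2/3·30 = 40. Off-path (bright display) belief 2/5 gives 2/5·60 + 3/5·30 = 42.
Toxic: dull display gives 40 − 0 = 40; bright display gives 42 − 10 = 32. Stays. ✓
Palatable: dull display gives 40 − 0 = 40; bright display gives 42 − 32 = 10. Stays. ✓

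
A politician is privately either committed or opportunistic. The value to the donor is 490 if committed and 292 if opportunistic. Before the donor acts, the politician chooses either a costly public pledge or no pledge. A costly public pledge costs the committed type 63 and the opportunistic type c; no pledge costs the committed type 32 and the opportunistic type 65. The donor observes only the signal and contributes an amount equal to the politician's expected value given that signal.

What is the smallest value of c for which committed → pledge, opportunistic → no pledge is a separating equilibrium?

263

Under separation: pledge → committed (pays 490); no pledge → opportunistic (pays 292).
Committed: 490 − 63 = 427 ≥ 292 − 32 = 260. Holds regardless of c. ✓
Opportunistic: 292 − 65 ≥ 490 − c, so c ≥ 490 − 227 = 263.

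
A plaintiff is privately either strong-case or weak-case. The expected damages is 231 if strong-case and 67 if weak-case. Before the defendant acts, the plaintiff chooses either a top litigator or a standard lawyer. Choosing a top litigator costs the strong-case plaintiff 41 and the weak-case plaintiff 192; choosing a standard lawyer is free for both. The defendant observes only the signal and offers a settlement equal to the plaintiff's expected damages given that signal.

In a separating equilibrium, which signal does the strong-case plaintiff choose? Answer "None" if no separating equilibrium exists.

top litigator

Try strong-case → top litigator, weak-case → standard lawyer:
  Under separation the defendant infers type exactly: top litigator → strong-case (pays 231), standard lawyer → weak-case (pays 67).
  Strong-case: top litigator gives 231 − 41 = 190; standard lawyer gives 67 − 0 = 67. No deviation. ✓
  Weak-case: standard lawyer gives 67 − 0 = 67; top litigator gives 231 − 192 = 39. No deviation. ✓
Both hold — the strong-case type sends top litigator.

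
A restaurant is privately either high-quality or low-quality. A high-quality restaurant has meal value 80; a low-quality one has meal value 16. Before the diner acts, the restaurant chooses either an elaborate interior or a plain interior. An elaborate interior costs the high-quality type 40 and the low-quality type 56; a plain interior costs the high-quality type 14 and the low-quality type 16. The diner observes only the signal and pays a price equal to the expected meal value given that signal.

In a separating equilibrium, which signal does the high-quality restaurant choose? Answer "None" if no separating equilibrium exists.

Try high-quality → elaborate interior, low-quality → plain interior:
  Under separation the diner infers type exactly: elaborate interior → high-quality (pays 80), plain interior → low-quality (pays 16).
  High-quality: elaborate interior gives 80 − 40 = 40; plain interior gives 16 − 14 = 2. No deviation. ✓
  Low-quality: plain interior gives 16 − 16 = 0; elaborate interior gives 80 − 56 = 24. Would deviate. ✗
Try high-quality → plain interior, low-quality → elaborate interior:
  Under separation the diner infers type exactly: plain interior → high-quality (pays 80), elaborate interior → low-quality (pays 16).
  High-quality: plain interior gives 80 − 14 = 66; elaborate interior gives 16 − 40 = -24. No deviation. ✓
  Low-quality: elaborate interior gives 16 − 56 = -40; plain interior gives 80 − 16 = 64. Would deviate. ✗
Neither assignment is incentive-compatible.

None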